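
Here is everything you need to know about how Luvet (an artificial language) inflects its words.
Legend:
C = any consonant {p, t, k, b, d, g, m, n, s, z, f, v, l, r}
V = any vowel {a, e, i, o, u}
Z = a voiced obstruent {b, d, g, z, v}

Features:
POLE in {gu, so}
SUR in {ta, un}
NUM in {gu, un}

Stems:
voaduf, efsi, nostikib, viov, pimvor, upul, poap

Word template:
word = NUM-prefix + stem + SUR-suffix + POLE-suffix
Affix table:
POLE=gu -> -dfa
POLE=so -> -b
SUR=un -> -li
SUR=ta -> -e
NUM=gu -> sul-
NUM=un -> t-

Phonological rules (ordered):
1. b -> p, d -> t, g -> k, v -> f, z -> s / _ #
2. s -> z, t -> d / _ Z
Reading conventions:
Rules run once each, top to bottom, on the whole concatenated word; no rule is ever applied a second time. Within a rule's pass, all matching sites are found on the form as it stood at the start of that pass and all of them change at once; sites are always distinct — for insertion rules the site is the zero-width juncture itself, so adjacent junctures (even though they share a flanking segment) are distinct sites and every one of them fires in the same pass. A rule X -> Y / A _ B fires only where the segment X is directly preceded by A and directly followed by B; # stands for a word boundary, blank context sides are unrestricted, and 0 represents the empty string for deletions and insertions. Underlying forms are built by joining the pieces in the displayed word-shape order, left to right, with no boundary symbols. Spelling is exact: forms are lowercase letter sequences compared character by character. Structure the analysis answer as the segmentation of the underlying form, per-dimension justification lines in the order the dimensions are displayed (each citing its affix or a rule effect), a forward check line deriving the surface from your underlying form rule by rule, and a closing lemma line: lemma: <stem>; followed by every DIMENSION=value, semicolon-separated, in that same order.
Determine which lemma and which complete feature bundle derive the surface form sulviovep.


underlying: sul-viov-e-b
POLE=so - signalled by the affix -b
SUR=ta - signalled by the affix -e
NUM=gu - signalled by the affix sul-
check: sulvioveb -> sulviovep -> sulviovep
lemma: viov; POLE=so; SUR=ta; NUM=gu


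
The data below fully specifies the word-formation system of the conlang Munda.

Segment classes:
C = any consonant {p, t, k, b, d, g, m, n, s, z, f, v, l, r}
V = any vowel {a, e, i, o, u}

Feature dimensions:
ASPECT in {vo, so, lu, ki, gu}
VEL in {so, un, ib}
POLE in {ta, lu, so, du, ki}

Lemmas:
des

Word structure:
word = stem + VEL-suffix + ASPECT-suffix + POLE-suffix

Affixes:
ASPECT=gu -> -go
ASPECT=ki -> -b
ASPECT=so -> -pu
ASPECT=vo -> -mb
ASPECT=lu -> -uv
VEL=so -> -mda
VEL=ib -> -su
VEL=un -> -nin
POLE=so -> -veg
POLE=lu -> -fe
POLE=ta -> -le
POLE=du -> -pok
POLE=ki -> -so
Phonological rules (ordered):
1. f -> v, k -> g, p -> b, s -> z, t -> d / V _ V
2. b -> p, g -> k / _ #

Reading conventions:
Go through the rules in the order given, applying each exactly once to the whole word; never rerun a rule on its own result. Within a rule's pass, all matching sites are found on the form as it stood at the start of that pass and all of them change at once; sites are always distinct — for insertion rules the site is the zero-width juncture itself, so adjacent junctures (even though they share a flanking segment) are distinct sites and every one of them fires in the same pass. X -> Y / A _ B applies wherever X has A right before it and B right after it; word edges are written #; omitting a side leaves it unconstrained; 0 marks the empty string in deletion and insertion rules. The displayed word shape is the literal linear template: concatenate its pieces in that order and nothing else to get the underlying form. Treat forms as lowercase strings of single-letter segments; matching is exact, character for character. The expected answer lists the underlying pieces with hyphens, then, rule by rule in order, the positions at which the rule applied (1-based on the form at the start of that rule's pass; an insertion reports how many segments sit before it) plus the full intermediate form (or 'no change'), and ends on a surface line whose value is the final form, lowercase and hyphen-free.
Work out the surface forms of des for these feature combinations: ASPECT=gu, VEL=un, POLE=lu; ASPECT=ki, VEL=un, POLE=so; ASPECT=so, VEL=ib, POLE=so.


cell ASPECT=gu, VEL=un, POLE=lu:
underlying: des-nin-go-fe
1. f -> v, k -> g, p -> b, s -> z, t -> d / V _ V: fires at position(s) 9: desningove
2. b -> p, g -> k / _ #: no change
surface: desningove

cell ASPECT=ki, VEL=un, POLE=so:
underlying: des-nin-b-veg
1. f -> v, k -> g, p -> b, s -> z, t -> d / V _ V: no change
2. b -> p, g -> k / _ #: fires at position(s) 10: desninbvek
surface: desninbvek

cell ASPECT=so, VEL=ib, POLE=so:
underlying: des-su-pu-veg
1. f -> v, k -> g, p -> b, s -> z, t -> d / V _ V: fires at position(s) 6: dessubuveg
2. b -> p, g -> k / _ #: fires at position(s) 10: dessubuvek
surface: dessubuvek


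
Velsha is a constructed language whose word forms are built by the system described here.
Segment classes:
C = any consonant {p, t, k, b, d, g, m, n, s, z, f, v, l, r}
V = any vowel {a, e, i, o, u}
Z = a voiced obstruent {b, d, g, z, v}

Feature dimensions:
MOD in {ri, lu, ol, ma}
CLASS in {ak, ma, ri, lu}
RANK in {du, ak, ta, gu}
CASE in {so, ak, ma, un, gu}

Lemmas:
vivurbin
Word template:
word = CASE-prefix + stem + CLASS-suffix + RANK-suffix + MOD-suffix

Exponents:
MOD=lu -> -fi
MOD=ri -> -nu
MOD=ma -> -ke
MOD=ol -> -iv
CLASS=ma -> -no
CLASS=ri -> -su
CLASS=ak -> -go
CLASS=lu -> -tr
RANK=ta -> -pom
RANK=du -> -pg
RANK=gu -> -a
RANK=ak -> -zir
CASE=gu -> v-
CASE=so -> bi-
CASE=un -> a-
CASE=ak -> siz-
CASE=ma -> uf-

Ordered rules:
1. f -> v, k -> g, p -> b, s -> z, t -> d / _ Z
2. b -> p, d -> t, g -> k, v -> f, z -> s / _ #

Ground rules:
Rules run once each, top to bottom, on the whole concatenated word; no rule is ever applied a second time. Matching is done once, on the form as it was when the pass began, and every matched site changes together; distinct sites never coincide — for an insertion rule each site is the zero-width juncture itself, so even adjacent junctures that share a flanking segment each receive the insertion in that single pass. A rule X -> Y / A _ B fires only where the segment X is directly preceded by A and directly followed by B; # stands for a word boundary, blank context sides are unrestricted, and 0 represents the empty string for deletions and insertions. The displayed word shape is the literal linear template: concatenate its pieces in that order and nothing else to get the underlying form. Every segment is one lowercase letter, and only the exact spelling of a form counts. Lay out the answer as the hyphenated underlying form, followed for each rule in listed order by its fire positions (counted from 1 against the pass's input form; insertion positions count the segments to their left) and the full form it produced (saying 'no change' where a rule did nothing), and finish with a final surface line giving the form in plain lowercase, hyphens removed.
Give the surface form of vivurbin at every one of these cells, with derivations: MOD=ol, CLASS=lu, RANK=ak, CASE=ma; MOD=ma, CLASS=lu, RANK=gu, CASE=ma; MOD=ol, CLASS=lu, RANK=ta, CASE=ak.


cell MOD=ol, CLASS=lu, RANK=ak, CASE=ma:
underlying: uf-vivurbin-tr-zir-iv
1. f -> v, k -> g, p -> b, s -> z, t -> d / _ Z: fires at position(s) 2: uvvivurbintrziriv
2. b -> p, d -> t, g -> k, v -> f, z -> s / _ #: fires at position(s) 17: uvvivurbintrzirif
surface: uvvivurbintrzirif

cell MOD=ma, CLASS=lu, RANK=gu, CASE=ma:
underlying: uf-vivurbin-tr-a-ke
1. f -> v, k -> g, p -> b, s -> z, t -> d / _ Z: fires at position(s) 2: uvvivurbintrake
2. b -> p, d -> t, g -> k, v -> f, z -> s / _ #: no change
surface: uvvivurbintrake

cell MOD=ol, CLASS=lu, RANK=ta, CASE=ak:
underlying: siz-vivurbin-tr-pom-iv
1. f -> v, k -> g, p -> b, s -> z, t -> d / _ Z: no change
2. b -> p, d -> t, g -> k, v -> f, z -> s / _ #: fires at position(s) 18: sizvivurbintrpomif
surface: sizvivurbintrpomif


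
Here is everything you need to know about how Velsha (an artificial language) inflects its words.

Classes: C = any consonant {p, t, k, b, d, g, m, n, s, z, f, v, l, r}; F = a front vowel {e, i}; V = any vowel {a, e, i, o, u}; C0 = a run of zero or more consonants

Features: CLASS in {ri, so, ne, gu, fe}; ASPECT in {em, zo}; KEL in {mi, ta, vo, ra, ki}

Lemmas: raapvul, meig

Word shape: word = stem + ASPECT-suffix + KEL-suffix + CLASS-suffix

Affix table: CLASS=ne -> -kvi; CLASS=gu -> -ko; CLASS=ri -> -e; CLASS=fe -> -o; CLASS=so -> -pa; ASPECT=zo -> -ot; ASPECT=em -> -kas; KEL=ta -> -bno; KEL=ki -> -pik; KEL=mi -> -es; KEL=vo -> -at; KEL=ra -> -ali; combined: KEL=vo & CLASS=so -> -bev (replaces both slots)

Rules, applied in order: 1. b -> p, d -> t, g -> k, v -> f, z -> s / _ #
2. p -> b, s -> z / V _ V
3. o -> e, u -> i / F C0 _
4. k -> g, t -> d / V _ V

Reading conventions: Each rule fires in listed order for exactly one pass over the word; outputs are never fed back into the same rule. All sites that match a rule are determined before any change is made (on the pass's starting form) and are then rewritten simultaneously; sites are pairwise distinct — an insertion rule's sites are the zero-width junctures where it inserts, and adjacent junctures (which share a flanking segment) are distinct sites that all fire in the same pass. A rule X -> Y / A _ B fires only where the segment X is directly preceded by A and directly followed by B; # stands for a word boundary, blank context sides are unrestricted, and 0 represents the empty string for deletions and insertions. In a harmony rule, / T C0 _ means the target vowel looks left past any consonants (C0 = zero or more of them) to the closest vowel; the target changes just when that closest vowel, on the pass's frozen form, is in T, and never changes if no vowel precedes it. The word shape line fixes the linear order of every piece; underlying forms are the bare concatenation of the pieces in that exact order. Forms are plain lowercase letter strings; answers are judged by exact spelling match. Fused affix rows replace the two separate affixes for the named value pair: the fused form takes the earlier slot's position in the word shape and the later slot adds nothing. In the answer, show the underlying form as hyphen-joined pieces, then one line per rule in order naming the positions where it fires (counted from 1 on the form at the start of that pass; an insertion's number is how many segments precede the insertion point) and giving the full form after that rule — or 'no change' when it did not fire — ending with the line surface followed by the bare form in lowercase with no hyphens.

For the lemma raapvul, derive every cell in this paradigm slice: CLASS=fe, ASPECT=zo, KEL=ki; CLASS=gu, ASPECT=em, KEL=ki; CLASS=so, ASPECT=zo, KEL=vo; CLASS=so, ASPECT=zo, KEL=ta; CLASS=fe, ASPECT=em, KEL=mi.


cell CLASS=fe, ASPECT=zo, KEL=ki:
underlying: raapvul-ot-pik-o
1. b -> p, d -> t, g -> k, v -> f, z -> s / _ #: no change
2. p -> b, s -> z / V _ V: no change
3. o -> e, u -> i / F C0 _: fires at position(s) 13: raapvulotpike
4. k -> g, t -> d / V _ V: fires at position(s) 12: raapvulotpige
surface: raapvulotpige

cell CLASS=gu, ASPECT=em, KEL=ki:
underlying: raapvul-kas-pik-ko
1. b -> p, d -> t, g -> k, v -> f, z -> s / _ #: no change
2. p -> b, s -> z / V _ V: no change
3. o -> e, u -> i / F C0 _: fires at position(s) 15: raapvulkaspikke
4. k -> g, t -> d / V _ V: no change
surface: raapvulkaspikke

cell CLASS=so, ASPECT=zo, KEL=vo:
underlying: raapvul-ot-bev
1. b -> p, d -> t, g -> k, v -> f, z -> s / _ #: fires at position(s) 12: raapvulotbef
2. p -> b, s -> z / V _ V: no change
3. o -> e, u -> i / F C0 _: no change
4. k -> g, t -> d / V _ V: no change
surface: raapvulotbef

cell CLASS=so, ASPECT=zo, KEL=ta:
underlying: raapvul-ot-bno-pa
1. b -> p, d -> t, g -> k, v -> f, z -> s / _ #: no change
2. p -> b, s -> z / V _ V: fires at position(s) 13: raapvulotbnoba
3. o -> e, u -> i / F C0 _: no change
4. k -> g, t -> d / V _ V: no change
surface: raapvulotbnoba

cell CLASS=fe, ASPECT=em, KEL=mi:
underlying: raapvul-kas-es-o
1. b -> p, d -> t, g -> k, v -> f, z -> s / _ #: no change
2. p -> b, s -> z / V _ V: fires at position(s) 10, 12: raapvulkazezo
3. o -> e, u -> i / F C0 _: fires at position(s) 13: raapvulkazeze
4. k -> g, t -> d / V _ V: no change
surface: raapvulkazeze


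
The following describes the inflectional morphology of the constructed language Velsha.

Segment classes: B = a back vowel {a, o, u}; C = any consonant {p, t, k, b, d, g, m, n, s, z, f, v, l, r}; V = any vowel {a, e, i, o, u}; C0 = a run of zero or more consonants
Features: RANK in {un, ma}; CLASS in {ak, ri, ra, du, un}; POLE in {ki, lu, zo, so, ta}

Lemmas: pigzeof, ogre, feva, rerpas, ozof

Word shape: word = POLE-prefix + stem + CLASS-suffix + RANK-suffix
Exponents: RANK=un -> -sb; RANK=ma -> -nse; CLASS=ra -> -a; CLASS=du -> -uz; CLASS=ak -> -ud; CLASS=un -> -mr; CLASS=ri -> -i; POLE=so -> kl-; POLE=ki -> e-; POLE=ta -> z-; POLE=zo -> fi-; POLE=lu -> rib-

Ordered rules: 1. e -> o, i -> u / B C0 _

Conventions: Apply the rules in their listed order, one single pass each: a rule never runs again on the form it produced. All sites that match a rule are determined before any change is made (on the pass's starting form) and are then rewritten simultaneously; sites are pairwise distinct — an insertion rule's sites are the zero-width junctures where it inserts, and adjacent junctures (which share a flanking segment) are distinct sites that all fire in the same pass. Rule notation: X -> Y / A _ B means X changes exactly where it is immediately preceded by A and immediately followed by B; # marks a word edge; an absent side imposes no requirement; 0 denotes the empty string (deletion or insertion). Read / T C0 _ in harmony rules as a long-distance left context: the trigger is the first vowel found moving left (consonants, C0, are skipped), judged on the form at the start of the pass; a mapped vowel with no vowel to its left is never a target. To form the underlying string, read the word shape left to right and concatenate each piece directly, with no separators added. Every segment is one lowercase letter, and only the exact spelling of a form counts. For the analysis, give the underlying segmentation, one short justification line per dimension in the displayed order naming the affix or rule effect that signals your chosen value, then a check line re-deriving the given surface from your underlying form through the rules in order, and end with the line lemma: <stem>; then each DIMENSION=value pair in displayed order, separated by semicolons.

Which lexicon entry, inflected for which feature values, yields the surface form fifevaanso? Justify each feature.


underlying: fi-feva-a-nse
RANK=ma - signalled by the affix -nse
CLASS=ra - signalled by the affix -a
POLE=zo - signalled by the affix fi-
check: fifevaanse -> fifevaanso
lemma: feva; RANK=ma; CLASS=ra; POLE=zo


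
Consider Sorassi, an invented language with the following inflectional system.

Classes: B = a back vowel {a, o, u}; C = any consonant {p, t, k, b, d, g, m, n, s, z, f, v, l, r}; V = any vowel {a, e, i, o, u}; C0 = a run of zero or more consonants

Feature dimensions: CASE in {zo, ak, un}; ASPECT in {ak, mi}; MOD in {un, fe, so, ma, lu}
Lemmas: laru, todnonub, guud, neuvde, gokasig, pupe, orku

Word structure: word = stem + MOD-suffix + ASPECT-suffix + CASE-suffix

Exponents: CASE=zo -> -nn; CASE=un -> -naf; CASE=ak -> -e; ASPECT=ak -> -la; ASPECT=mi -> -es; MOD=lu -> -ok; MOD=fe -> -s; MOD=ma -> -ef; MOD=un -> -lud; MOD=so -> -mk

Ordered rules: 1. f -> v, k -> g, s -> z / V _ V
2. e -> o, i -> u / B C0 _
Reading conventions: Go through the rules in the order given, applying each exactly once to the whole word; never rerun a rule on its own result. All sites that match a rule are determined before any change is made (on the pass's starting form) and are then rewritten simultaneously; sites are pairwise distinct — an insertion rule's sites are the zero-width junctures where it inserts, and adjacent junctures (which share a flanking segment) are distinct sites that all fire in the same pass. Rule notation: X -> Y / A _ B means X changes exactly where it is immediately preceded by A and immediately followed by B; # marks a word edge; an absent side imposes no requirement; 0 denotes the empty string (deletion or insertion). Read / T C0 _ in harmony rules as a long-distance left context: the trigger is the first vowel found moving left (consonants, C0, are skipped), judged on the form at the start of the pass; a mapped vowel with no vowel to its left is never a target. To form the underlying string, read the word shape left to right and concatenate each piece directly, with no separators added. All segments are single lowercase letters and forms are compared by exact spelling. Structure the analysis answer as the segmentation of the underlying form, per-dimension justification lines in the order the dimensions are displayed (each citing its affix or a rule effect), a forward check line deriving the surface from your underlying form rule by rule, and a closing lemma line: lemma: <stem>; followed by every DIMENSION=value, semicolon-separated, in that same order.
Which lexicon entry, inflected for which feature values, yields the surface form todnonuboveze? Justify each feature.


underlying: todnonub-ef-es-e
CASE=ak - signalled by the affix -e
ASPECT=mi - signalled by the affix -es
MOD=ma - signalled by the affix -ef
check: todnonubefese -> todnonubeveze -> todnonuboveze
lemma: todnonub; CASE=ak; ASPECT=mi; MOD=ma


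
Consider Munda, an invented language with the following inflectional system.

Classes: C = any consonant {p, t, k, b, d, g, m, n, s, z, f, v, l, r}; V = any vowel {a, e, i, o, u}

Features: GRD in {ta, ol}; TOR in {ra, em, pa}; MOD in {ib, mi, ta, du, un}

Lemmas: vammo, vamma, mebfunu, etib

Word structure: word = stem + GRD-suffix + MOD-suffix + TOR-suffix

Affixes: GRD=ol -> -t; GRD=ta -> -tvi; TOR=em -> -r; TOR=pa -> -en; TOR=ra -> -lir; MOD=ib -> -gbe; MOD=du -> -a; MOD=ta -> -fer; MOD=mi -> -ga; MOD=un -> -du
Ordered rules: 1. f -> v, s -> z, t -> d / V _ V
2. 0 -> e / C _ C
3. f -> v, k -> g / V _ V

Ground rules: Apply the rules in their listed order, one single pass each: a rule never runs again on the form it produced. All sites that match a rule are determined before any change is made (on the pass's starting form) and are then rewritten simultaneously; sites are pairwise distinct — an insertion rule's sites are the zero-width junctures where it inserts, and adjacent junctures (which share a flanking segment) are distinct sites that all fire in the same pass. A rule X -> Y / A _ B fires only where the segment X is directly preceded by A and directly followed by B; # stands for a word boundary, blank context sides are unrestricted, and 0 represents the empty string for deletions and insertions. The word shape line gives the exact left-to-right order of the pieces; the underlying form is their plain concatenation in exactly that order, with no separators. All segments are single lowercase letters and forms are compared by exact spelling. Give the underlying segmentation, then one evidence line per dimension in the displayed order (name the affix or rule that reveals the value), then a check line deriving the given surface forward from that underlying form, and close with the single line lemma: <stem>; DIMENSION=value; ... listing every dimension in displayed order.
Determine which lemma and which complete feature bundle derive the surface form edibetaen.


underlying: etib-t-a-en
GRD=ol - signalled by the affix -t
TOR=pa - signalled by the affix -en
MOD=du - signalled by the affix -a
check: etibtaen -> edibtaen -> edibetaen -> edibetaen
lemma: etib; GRD=ol; TOR=pa; MOD=du


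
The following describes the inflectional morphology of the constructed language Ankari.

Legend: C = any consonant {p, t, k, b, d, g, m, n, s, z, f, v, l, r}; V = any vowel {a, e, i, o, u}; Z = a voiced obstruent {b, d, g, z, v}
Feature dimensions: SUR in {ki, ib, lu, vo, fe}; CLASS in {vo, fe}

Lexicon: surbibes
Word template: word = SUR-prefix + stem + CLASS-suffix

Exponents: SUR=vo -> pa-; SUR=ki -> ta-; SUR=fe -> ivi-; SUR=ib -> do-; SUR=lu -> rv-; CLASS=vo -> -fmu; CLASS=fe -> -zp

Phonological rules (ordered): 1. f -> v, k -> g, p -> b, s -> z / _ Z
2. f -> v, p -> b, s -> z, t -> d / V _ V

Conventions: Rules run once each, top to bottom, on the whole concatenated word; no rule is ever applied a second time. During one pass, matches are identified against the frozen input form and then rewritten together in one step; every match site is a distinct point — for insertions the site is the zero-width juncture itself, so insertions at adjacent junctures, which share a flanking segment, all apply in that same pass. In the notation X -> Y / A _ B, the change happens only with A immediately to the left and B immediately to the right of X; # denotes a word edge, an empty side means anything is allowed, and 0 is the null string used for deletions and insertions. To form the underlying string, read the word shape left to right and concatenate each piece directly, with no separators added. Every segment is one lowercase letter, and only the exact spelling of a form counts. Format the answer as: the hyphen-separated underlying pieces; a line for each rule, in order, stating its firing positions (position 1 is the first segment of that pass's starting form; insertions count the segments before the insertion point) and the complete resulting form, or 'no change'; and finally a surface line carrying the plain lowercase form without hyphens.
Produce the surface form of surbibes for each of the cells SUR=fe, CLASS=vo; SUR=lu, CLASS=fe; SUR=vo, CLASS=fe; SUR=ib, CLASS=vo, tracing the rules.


cell SUR=fe, CLASS=vo:
underlying: ivi-surbibes-fmu
1. f -> v, k -> g, p -> b, s -> z / _ Z: no change
2. f -> v, p -> b, s -> z, t -> d / V _ V: fires at position(s) 4: ivizurbibesfmu
surface: ivizurbibesfmu

cell SUR=lu, CLASS=fe:
underlying: rv-surbibes-zp
1. f -> v, k -> g, p -> b, s -> z / _ Z: fires at position(s) 10: rvsurbibezzp
2. f -> v, p -> b, s -> z, t -> d / V _ V: no change
surface: rvsurbibezzp

cell SUR=vo, CLASS=fe:
underlying: pa-surbibes-zp
1. f -> v, k -> g, p -> b, s -> z / _ Z: fires at position(s) 10: pasurbibezzp
2. f -> v, p -> b, s -> z, t -> d / V _ V: fires at position(s) 3: pazurbibezzp
surface: pazurbibezzp

cell SUR=ib, CLASS=vo:
underlying: do-surbibes-fmu
1. f -> v, k -> g, p -> b, s -> z / _ Z: no change
2. f -> v, p -> b, s -> z, t -> d / V _ V: fires at position(s) 3: dozurbibesfmu
surface: dozurbibesfmu


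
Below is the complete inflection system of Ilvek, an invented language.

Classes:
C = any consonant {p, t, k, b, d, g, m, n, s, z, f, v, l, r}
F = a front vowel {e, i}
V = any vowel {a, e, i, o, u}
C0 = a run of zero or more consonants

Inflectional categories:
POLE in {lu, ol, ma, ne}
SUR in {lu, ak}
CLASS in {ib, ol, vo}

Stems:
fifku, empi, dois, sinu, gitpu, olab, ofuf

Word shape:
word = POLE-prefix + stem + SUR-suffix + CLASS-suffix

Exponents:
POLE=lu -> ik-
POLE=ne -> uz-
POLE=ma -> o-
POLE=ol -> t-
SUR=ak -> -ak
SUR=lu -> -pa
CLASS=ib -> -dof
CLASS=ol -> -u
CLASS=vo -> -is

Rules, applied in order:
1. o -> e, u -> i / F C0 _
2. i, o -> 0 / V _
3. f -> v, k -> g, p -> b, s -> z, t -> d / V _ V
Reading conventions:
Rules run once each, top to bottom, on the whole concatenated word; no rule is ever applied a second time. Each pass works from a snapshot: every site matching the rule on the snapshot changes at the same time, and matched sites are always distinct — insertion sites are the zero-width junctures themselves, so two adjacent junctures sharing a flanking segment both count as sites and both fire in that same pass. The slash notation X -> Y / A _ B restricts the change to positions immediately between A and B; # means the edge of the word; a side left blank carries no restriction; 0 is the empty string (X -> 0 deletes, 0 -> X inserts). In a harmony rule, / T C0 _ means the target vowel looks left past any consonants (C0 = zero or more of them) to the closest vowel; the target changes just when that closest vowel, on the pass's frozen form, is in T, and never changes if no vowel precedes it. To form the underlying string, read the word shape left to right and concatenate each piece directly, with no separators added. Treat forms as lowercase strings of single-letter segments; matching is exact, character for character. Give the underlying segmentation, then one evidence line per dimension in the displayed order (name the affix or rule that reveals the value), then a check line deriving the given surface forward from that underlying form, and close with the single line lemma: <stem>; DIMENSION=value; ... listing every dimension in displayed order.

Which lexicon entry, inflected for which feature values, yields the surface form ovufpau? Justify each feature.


underlying: o-ofuf-pa-u
POLE=ma - signalled by the affix o-
SUR=lu - signalled by the affix -pa
CLASS=ol - signalled by the affix -u
check: oofufpau -> oofufpau -> ofufpau -> ovufpau
lemma: ofuf; POLE=ma; SUR=lu; CLASS=ol


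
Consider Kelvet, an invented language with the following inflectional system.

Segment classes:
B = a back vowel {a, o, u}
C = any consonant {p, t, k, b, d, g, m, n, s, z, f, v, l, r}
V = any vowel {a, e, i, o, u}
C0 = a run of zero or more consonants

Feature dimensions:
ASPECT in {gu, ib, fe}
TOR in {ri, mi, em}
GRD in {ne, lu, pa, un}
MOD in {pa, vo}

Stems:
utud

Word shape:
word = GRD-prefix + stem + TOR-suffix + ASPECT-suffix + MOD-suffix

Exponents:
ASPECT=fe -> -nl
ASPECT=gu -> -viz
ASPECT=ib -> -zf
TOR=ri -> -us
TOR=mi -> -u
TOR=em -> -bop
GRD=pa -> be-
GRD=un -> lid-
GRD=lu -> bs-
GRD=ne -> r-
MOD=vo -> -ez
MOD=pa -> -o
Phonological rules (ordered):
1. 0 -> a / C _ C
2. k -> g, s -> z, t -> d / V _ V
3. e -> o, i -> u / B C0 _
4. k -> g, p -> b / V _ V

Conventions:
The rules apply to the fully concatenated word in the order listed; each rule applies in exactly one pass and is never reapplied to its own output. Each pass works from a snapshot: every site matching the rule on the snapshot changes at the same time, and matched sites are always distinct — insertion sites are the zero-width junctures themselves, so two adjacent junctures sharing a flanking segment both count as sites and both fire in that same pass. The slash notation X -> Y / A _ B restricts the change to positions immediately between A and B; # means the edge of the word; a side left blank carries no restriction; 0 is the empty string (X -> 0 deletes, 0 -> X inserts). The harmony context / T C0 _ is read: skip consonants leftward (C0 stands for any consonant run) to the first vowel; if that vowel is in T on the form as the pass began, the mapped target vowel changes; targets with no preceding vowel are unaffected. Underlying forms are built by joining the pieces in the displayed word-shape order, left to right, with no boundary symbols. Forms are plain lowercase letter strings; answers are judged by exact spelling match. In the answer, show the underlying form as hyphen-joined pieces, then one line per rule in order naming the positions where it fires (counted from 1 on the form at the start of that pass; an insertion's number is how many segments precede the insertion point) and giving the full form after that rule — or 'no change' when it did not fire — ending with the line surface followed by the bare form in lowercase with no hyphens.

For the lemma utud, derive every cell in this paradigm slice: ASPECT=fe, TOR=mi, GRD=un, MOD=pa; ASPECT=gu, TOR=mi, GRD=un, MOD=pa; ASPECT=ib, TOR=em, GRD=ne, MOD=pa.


cell ASPECT=fe, TOR=mi, GRD=un, MOD=pa:
underlying: lid-utud-u-nl-o
1. 0 -> a / C _ C: inserts after position(s) 9: lidutudunalo
2. k -> g, s -> z, t -> d / V _ V: fires at position(s) 5: lidududunalo
3. e -> o, i -> u / B C0 _: no change
4. k -> g, p -> b / V _ V: no change
surface: lidududunalo

cell ASPECT=gu, TOR=mi, GRD=un, MOD=pa:
underlying: lid-utud-u-viz-o
1. 0 -> a / C _ C: no change
2. k -> g, s -> z, t -> d / V _ V: fires at position(s) 5: lidududuvizo
3. e -> o, i -> u / B C0 _: fires at position(s) 10: lidududuvuzo
4. k -> g, p -> b / V _ V: no change
surface: lidududuvuzo

cell ASPECT=ib, TOR=em, GRD=ne, MOD=pa:
underlying: r-utud-bop-zf-o
1. 0 -> a / C _ C: inserts after position(s) 5, 8, 9: rutudabopazafo
2. k -> g, s -> z, t -> d / V _ V: fires at position(s) 3: rududabopazafo
3. e -> o, i -> u / B C0 _: no change
4. k -> g, p -> b / V _ V: fires at position(s) 9: rududabobazafo
surface: rududabobazafo


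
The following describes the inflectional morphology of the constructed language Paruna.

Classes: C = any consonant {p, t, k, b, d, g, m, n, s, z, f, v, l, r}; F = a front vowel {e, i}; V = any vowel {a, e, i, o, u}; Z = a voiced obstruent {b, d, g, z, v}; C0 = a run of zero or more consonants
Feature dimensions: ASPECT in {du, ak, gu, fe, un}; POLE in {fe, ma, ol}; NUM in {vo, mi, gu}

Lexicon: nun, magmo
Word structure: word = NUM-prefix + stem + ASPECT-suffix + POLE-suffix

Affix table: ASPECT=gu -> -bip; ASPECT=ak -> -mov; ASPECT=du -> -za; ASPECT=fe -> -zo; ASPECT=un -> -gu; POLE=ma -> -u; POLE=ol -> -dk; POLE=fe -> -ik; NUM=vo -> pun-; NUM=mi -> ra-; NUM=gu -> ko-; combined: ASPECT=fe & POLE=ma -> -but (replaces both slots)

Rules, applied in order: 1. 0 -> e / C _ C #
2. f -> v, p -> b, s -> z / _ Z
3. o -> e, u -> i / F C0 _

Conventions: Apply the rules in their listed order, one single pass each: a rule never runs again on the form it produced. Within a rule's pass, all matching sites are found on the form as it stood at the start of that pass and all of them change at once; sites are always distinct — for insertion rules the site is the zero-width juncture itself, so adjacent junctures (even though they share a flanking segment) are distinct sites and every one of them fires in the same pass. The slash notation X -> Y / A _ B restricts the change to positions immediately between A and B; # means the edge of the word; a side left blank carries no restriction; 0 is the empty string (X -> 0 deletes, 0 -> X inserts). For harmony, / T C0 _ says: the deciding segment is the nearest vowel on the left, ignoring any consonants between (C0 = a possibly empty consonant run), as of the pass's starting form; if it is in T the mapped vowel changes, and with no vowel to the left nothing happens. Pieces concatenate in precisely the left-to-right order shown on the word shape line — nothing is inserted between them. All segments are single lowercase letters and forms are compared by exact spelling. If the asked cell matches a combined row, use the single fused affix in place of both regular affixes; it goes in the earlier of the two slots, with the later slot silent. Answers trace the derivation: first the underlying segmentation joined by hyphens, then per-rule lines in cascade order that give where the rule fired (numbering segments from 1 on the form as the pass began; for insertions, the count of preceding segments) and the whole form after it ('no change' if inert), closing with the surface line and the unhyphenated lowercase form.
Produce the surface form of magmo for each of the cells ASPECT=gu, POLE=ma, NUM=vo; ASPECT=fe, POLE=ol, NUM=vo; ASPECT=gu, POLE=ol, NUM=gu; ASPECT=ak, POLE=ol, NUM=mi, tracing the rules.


cell ASPECT=gu, POLE=ma, NUM=vo:
underlying: pun-magmo-bip-u
1. 0 -> e / C _ C #: no change
2. f -> v, p -> b, s -> z / _ Z: no change
3. o -> e, u -> i / F C0 _: fires at position(s) 12: punmagmobipi
surface: punmagmobipi

cell ASPECT=fe, POLE=ol, NUM=vo:
underlying: pun-magmo-zo-dk
1. 0 -> e / C _ C #: inserts after position(s) 11: punmagmozodek
2. f -> v, p -> b, s -> z / _ Z: no change
3. o -> e, u -> i / F C0 _: no change
surface: punmagmozodek

cell ASPECT=gu, POLE=ol, NUM=gu:
underlying: ko-magmo-bip-dk
1. 0 -> e / C _ C #: inserts after position(s) 11: komagmobipdek
2. f -> v, p -> b, s -> z / _ Z: fires at position(s) 10: komagmobibdek
3. o -> e, u -> i / F C0 _: no change
surface: komagmobibdek

cell ASPECT=ak, POLE=ol, NUM=mi:
underlying: ra-magmo-mov-dk
1. 0 -> e / C _ C #: inserts after position(s) 11: ramagmomovdek
2. f -> v, p -> b, s -> z / _ Z: no change
3. o -> e, u -> i / F C0 _: no change
surface: ramagmomovdek


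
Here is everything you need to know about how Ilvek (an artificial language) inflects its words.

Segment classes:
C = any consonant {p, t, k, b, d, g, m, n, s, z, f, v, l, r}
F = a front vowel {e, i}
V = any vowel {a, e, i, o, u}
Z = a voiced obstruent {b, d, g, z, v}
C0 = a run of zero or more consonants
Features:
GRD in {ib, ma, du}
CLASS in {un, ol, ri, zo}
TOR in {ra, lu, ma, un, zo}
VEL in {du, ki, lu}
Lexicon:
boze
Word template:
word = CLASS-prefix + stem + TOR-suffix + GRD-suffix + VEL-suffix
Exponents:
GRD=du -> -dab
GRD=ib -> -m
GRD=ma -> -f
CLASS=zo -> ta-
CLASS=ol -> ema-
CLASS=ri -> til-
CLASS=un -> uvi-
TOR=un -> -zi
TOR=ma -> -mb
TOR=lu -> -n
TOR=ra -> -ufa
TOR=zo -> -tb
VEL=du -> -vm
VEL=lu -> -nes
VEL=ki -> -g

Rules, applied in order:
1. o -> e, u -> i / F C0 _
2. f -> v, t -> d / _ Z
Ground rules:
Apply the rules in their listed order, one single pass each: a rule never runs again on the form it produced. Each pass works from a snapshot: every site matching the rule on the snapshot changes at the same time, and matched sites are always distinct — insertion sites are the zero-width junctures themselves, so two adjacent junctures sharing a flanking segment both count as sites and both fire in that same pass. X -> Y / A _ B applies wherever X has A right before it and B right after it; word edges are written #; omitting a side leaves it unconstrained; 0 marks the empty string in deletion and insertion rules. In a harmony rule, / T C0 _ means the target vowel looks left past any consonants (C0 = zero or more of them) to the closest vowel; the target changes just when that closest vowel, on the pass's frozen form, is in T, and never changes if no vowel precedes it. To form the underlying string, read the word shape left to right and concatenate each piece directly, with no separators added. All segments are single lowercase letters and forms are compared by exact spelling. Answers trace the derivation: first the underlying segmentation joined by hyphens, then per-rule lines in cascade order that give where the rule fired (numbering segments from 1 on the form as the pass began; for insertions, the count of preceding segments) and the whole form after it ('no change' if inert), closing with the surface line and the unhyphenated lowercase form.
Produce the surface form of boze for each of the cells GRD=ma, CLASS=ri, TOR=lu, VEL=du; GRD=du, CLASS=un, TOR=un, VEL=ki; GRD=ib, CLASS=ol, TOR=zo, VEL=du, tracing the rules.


cell GRD=ma, CLASS=ri, TOR=lu, VEL=du:
underlying: til-boze-n-f-vm
1. o -> e, u -> i / F C0 _: fires at position(s) 5: tilbezenfvm
2. f -> v, t -> d / _ Z: fires at position(s) 9: tilbezenvvm
surface: tilbezenvvm

cell GRD=du, CLASS=un, TOR=un, VEL=ki:
underlying: uvi-boze-zi-dab-g
1. o -> e, u -> i / F C0 _: fires at position(s) 5: uvibezezidabg
2. f -> v, t -> d / _ Z: no change
surface: uvibezezidabg

cell GRD=ib, CLASS=ol, TOR=zo, VEL=du:
underlying: ema-boze-tb-m-vm
1. o -> e, u -> i / F C0 _: no change
2. f -> v, t -> d / _ Z: fires at position(s) 8: emabozedbmvm
surface: emabozedbmvm


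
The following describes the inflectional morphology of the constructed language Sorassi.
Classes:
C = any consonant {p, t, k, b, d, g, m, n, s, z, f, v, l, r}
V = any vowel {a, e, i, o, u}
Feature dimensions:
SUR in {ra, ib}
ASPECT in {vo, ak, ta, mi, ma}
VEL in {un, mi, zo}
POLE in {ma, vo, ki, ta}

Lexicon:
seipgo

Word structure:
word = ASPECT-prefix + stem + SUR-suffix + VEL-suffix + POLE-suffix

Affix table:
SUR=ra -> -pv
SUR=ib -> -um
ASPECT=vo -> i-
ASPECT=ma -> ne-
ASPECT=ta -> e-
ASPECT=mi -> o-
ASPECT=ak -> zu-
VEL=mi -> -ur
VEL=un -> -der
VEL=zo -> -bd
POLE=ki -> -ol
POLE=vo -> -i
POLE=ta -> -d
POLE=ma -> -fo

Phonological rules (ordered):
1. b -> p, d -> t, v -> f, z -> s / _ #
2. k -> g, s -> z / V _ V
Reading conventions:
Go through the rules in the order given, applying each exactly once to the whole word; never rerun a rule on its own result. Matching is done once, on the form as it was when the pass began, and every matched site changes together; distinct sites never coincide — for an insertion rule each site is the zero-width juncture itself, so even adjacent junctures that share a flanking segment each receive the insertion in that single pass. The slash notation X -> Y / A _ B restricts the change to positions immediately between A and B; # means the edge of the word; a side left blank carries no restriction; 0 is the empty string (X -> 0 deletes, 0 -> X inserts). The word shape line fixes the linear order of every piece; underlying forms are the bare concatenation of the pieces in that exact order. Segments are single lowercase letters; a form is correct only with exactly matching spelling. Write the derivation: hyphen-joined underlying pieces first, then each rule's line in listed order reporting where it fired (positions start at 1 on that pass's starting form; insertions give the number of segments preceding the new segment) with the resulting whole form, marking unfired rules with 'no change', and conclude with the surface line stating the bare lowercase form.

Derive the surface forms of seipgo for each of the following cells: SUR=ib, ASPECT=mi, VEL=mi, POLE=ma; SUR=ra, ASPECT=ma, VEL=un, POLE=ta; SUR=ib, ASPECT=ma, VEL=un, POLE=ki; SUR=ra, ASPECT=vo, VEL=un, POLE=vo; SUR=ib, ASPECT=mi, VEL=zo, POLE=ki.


cell SUR=ib, ASPECT=mi, VEL=mi, POLE=ma:
underlying: o-seipgo-um-ur-fo
1. b -> p, d -> t, v -> f, z -> s / _ #: no change
2. k -> g, s -> z / V _ V: fires at position(s) 2: ozeipgoumurfo
surface: ozeipgoumurfo

cell SUR=ra, ASPECT=ma, VEL=un, POLE=ta:
underlying: ne-seipgo-pv-der-d
1. b -> p, d -> t, v -> f, z -> s / _ #: fires at position(s) 14: neseipgopvdert
2. k -> g, s -> z / V _ V: fires at position(s) 3: nezeipgopvdert
surface: nezeipgopvdert

cell SUR=ib, ASPECT=ma, VEL=un, POLE=ki:
underlying: ne-seipgo-um-der-ol
1. b -> p, d -> t, v -> f, z -> s / _ #: no change
2. k -> g, s -> z / V _ V: fires at position(s) 3: nezeipgoumderol
surface: nezeipgoumderol

cell SUR=ra, ASPECT=vo, VEL=un, POLE=vo:
underlying: i-seipgo-pv-der-i
1. b -> p, d -> t, v -> f, z -> s / _ #: no change
2. k -> g, s -> z / V _ V: fires at position(s) 2: izeipgopvderi
surface: izeipgopvderi

cell SUR=ib, ASPECT=mi, VEL=zo, POLE=ki:
underlying: o-seipgo-um-bd-ol
1. b -> p, d -> t, v -> f, z -> s / _ #: no change
2. k -> g, s -> z / V _ V: fires at position(s) 2: ozeipgoumbdol
surface: ozeipgoumbdol


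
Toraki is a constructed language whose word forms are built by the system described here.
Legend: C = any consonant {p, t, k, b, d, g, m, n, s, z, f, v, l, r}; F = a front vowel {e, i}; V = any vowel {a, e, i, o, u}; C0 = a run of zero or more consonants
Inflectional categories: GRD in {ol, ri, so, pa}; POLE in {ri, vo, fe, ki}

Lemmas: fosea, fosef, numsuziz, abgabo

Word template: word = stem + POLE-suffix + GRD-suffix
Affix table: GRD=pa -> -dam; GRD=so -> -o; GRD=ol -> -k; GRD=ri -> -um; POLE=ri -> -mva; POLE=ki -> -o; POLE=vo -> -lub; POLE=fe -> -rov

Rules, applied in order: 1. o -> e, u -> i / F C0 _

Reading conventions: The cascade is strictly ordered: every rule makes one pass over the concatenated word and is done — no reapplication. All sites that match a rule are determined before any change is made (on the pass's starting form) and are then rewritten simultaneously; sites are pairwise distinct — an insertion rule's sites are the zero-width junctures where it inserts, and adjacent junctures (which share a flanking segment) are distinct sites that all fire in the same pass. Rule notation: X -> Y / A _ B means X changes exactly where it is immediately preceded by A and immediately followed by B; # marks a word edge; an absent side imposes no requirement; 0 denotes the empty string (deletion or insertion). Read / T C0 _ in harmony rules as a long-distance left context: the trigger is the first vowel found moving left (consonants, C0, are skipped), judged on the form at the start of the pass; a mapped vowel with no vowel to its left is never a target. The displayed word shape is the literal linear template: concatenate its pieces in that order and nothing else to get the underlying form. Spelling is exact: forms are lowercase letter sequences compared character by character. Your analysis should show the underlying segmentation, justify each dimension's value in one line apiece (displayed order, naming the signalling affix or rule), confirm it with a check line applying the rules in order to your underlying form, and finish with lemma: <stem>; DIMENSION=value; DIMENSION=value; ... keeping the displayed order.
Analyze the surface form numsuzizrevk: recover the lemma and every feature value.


underlying: numsuziz-rov-k
GRD=ol - signalled by the affix -k
POLE=fe - signalled by the affix -rov
check: numsuzizrovk -> numsuzizrevk
lemma: numsuziz; GRD=ol; POLE=fe
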